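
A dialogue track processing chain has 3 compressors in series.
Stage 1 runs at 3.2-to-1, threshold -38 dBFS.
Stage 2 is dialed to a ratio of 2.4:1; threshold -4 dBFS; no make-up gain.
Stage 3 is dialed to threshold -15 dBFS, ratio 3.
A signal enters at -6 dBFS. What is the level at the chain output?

Stage 1: overshoot 32 dB → 32/3.2 = 10 dB → -28 dBFS.
Stage 2: below threshold (-28 ≤ -4); passes unchanged; output -28 dBFS.
Stage 3: -28 dBFS is at or below the -15 dBFS threshold — no compression; output -28 dBFS.

-28 dBFS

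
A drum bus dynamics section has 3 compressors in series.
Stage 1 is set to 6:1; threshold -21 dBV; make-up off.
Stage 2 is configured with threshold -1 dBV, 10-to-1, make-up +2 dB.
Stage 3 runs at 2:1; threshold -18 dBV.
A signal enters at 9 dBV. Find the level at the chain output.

Stage 1: 30 dB above -21 dBV, reduced 6:1 to 5 dB above → -16 dBV.
Stage 2: -16 dBV ≤ -1 dBV, so stage 2 doesn't engage; make-up brings it to -14 dBV.
Stage 3: -14 dBV is 4 dB over -18 dBV; at 2:1 that becomes 2 dB over, giving -16 dBV.

-16 dBV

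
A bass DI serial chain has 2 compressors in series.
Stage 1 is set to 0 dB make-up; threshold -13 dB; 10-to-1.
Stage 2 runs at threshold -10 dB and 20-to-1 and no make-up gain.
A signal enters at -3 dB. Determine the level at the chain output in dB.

-12 dB

Stage 1: overshoot 10 dB → 10/10 = 1 dB → -12 dB.
Stage 2: below threshold (-12 ≤ -10); passes unchanged; output -12 dB.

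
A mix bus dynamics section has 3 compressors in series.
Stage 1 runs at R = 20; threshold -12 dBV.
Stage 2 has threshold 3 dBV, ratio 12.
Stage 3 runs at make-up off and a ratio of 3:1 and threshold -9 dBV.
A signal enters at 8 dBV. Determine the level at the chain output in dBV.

-11 dBV

Stage 1: 20 dB above -12 dBV, reduced 20:1 to 1 dB above → -11 dBV.
Stage 2: -11 dBV is at or below the 3 dBV threshold — no compression; output -11 dBV.
Stage 3: -11 dBV ≤ -9 dBV, so stage 3 doesn't engage; output -11 dBV.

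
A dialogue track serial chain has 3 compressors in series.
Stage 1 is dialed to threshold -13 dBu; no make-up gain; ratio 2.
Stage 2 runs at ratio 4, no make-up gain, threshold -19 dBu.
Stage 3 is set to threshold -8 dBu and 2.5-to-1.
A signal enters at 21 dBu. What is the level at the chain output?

Stage 1: 34 dB above -13 dBu, reduced 2:1 to 17 dB above → 4 dBu.
Stage 2: 23 dB above -19 dBu, reduced 4:1 to 5.75 dB above → -13.25 dBu.
Stage 3: -13.25 dBu ≤ -8 dBu, so stage 3 doesn't engage; output -13.25 dBu.

-13.25 dBu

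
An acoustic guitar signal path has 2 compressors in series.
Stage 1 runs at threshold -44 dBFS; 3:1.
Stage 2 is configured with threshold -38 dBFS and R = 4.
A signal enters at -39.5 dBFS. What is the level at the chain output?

Stage 1: 4.5 dB above -44 dBFS, reduced 3:1 to 1.5 dB above → -42.5 dBFS.
Stage 2: -42.5 dBFS ≤ -38 dBFS, so stage 2 doesn't engage; output -42.5 dBFS.

-42.5 dBFS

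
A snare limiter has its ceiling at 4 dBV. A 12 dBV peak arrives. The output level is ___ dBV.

The limiter clamps the peak to its 4 dBV ceiling.

4 dBV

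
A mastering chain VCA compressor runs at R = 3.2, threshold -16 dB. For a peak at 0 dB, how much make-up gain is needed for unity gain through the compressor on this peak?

11 dB

Without make-up, output = threshold + overshoot/3.2 = -16 + 5 = -11 dB.
Gap to target: 11 dB.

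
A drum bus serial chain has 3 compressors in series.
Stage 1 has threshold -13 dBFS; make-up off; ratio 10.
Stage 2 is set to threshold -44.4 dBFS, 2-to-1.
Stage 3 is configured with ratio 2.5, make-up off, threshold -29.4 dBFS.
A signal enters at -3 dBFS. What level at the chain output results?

Stage 1: overshoot 10 dB → 10/10 = 1 dB → -12 dBFS.
Stage 2: overshoot 32.4 dB → 32.4/2 = 16.2 dB → -28.2 dBFS.
Stage 3: -28.2 dBFS is 1.2 dB over -29.4 dBFS; at 2.5:1 that becomes 0.48 dB over, giving -28.92 dBFS.

-28.92 dBFS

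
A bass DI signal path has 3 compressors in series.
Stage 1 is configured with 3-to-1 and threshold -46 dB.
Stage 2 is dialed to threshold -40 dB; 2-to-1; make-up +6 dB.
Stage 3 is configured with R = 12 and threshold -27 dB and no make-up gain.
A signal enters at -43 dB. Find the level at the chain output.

Stage 1: overshoot 3 dB → 3/3 = 1 dB → -45 dB.
Stage 2: -45 dB is at or below the -40 dB threshold — no compression; make-up brings it to -39 dB.
Stage 3: -39 dB ≤ -27 dB, so stage 3 doesn't engage; output -39 dB.

-39 dB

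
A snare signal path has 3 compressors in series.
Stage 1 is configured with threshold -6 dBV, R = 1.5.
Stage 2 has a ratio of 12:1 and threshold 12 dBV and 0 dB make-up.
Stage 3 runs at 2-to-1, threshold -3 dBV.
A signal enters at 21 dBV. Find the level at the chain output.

Stage 1: 21 dBV is 27 dB over -6 dBV; at 1.5:1 that becomes 18 dB over, giving 12 dBV.
Stage 2: 12 dBV is at or below the 12 dBV threshold — no compression; output 12 dBV.
Stage 3: 15 dB above -3 dBV, reduced 2:1 to 7.5 dB above → 4.5 dBV.

4.5 dBV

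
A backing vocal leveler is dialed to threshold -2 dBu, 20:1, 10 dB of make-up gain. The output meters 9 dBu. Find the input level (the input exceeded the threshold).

18 dBu

Stripping the +10 dB make-up gives -1 dBu at the gain stage.
Post-compression overshoot = -1 − (-2) = 1 dB.
Before 20:1 compression the overshoot was 1 × 20 = 20 dB, so input = -2 + 20 = 18 dBu.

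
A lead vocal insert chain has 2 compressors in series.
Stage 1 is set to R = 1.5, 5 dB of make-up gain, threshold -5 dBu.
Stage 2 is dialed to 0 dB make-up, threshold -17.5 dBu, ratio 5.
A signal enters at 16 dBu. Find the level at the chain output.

Stage 1: 21 dB above -5 dBu, reduced 1.5:1 to 14 dB above → 9 dBu; +5 dB make-up → 14 dBu.
Stage 2: 14 dBu is 31.5 dB over -17.5 dBu; at 5:1 that becomes 6.3 dB over, giving -11.2 dBu.

-11.2 dBu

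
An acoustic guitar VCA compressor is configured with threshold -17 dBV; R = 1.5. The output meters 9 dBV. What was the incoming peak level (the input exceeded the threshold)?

Post-compression overshoot = 9 − (-17) = 26 dB.
Undo the ratio: input overshoot = 26 × 1.5 = 39 dB, giving input = 22 dBV.

22 dBV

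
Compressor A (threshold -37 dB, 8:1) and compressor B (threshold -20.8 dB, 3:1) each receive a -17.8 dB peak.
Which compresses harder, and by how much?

A, by 14.8 dB

A: overshoot 19.2 dB → output overshoot 2.4 dB → GR 16.8 dB.
B: overshoot 3 dB → output overshoot 1 dB → GR 2 dB.
A applies 14.8 dB more gain reduction.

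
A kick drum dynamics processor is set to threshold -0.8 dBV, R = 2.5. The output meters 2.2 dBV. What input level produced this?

That's 3 dB above the -0.8 dBV threshold.
Undo the ratio: input overshoot = 3 × 2.5 = 7.5 dB, giving input = 6.7 dBV.

6.7 dBV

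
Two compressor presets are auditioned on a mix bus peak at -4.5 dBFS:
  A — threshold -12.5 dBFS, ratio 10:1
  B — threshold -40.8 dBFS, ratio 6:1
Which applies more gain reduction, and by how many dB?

A: GR = 8 − 8/10 = 7.2 dB.
B: GR = 36.3 − 36.3/6 = 30.25 dB.
B applies 23.05 dB more gain reduction.

B, by 23.05 dB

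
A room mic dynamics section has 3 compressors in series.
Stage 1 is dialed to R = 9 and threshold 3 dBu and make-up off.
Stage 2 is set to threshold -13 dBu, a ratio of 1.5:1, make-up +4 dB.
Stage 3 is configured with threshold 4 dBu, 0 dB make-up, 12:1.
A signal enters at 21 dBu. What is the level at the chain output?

3 dBu

Stage 1: 18 dB above 3 dBu, reduced 9:1 to 2 dB above → 5 dBu.
Stage 2: 18 dB above -13 dBu, reduced 1.5:1 to 12 dB above → -1 dBu; +4 dB make-up → 3 dBu.
Stage 3: below threshold (3 ≤ 4); passes unchanged; output 3 dBu.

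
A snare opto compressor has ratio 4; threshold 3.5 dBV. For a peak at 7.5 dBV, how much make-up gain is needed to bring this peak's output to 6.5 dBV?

2 dB

Overshoot 4 dB → 4/4 = 1 dB after compression, so the compressed level is 3.5 + 1 = 4.5 dBV.
Make-up = target − compressed = 6.5 − 4.5 = 2 dB.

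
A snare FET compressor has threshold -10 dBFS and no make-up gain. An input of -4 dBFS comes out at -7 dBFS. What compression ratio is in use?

Input overshoot = -4 − (-10) = 6 dB; output overshoot = -7 − (-10) = 3 dB.
Ratio = 6 / 3 = 2.

2:1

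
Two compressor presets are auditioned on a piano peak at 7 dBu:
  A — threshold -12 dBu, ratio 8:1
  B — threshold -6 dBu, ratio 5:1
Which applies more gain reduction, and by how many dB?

A: GR = 19 − 19/8 = 16.625 dB.
B: GR = 13 − 13/5 = 10.4 dB.
A reduces 6.225 dB more.

A, by 6.225 dB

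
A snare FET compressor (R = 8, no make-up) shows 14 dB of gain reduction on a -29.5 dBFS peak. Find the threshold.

-45.5 dBFS

Input is 16 dB above T (since output overshoot × R = input overshoot: (-43.5 − T)·8 = -29.5 − T gives T = -45.5 dBFS).
Check: -45.5 + (-29.5 − (-45.5))/8 = -45.5 + 2 = -43.5 dBFS. ✓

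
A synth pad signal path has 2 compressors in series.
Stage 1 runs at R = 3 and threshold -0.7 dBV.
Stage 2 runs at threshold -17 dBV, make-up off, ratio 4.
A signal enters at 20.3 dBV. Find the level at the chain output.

-11.175 dBV

Stage 1: 20.3 dBV is 21 dB over -0.7 dBV; at 3:1 that becomes 7 dB over, giving 6.3 dBV.
Stage 2: overshoot 23.3 dB → 23.3/4 = 5.825 dB → -11.175 dBV.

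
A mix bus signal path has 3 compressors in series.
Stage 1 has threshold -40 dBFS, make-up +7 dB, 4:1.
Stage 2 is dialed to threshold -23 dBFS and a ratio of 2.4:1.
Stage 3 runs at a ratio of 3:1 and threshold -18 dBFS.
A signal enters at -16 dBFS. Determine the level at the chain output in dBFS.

Stage 1: -16 dBFS is 24 dB over -40 dBFS; at 4:1 that becomes 6 dB over, giving -34 dBFS; +7 dB make-up → -27 dBFS.
Stage 2: -27 dBFS is at or below the -23 dBFS threshold — no compression; output -27 dBFS.
Stage 3: -27 dBFS ≤ -18 dBFS, so stage 3 doesn't engage; output -27 dBFS.

-27 dBFS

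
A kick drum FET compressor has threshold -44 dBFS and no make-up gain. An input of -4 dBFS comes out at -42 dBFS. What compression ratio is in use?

20:1

Input overshoot = -4 − (-44) = 40 dB; output overshoot = -42 − (-44) = 2 dB.
Ratio = 40 / 2 = 20.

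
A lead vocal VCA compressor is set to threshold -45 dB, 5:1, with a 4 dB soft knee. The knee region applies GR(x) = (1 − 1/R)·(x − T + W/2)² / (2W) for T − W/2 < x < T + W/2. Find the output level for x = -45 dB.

-45.4 dB

x − T + W/2 = -45 − (-45) + 2 = 2.
GR = (1 − 1/5) × 2² / 8 = 0.8 × 4 / 8 = 0.4 dB.
Output = -45 − 0.4 = -45.4 dB.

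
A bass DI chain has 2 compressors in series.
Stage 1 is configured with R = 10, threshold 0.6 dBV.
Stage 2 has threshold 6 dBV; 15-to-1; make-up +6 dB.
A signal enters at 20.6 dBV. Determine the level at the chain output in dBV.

Stage 1: overshoot 20 dB → 20/10 = 2 dB → 2.6 dBV.
Stage 2: 2.6 dBV is at or below the 6 dBV threshold — no compression; make-up brings it to 8.6 dBV.

8.6 dBV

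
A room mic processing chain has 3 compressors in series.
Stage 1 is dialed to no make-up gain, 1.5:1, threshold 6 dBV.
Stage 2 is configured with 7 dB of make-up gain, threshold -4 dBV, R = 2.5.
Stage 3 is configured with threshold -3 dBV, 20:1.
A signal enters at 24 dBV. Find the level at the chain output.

Stage 1: 24 dBV is 18 dB over 6 dBV; at 1.5:1 that becomes 12 dB over, giving 18 dBV.
Stage 2: 18 dBV is 22 dB over -4 dBV; at 2.5:1 that becomes 8.8 dB over, giving 4.8 dBV; +7 dB make-up → 11.8 dBV.
Stage 3: overshoot 14.8 dB → 14.8/20 = 0.74 dB → -2.26 dBV.

-2.26 dBV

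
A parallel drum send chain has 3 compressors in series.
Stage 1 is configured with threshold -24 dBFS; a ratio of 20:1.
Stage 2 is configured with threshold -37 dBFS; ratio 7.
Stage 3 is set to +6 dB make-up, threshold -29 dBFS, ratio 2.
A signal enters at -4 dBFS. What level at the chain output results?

Stage 1: overshoot 20 dB → 20/20 = 1 dB → -23 dBFS.
Stage 2: -23 dBFS is 14 dB over -37 dBFS; at 7:1 that becomes 2 dB over, giving -35 dBFS.
Stage 3: -35 dBFS is at or below the -29 dBFS threshold — no compression; make-up brings it to -29 dBFS.

-29 dBFS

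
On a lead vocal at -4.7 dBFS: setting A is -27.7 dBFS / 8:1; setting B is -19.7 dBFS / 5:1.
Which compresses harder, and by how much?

A, by 8.125 dB

A: overshoot 23 dB → output overshoot 2.875 dB → GR 20.125 dB.
B: overshoot 15 dB → output overshoot 3 dB → GR 12 dB.
A applies 8.125 dB more gain reduction.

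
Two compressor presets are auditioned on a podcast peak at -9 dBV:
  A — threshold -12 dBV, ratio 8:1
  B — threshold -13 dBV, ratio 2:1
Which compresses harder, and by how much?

A, by 0.625 dB

A: GR = 3 − 3/8 = 2.625 dB.
B: GR = 4 − 4/2 = 2 dB.
A reduces 0.625 dB more.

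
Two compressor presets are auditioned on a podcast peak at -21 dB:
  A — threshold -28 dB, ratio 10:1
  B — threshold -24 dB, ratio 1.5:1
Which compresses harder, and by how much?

A: GR = 7 − 7/10 = 6.3 dB.
B: GR = 3 − 3/1.5 = 1 dB.
A reduces 5.3 dB more.

A, by 5.3 dB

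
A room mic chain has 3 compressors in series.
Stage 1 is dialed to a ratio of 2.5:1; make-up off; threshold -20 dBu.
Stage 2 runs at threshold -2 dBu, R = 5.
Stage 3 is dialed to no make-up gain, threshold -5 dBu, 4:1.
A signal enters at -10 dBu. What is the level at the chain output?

-16 dBu

Stage 1: 10 dB above -20 dBu, reduced 2.5:1 to 4 dB above → -16 dBu.
Stage 2: below threshold (-16 ≤ -2); passes unchanged; output -16 dBu.
Stage 3: below threshold (-16 ≤ -5); passes unchanged; output -16 dBu.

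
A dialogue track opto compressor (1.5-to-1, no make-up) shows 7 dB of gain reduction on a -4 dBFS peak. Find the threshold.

Gain reduction = -4 − (-11) = 7 dB; output overshoot = GR / (R − 1) = 7 / 0.5 = 14 dB.
Threshold = output − output overshoot = -11 − 14 = -25 dBFS.

-25 dBFS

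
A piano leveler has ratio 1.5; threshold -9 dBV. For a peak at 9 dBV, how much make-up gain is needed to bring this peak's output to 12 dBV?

9 dB

Without make-up, output = threshold + overshoot/1.5 = -9 + 12 = 3 dBV.
Gap to target: 9 dB.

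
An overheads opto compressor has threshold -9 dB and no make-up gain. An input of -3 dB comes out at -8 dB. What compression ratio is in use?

6:1

Input overshoot = -3 − (-9) = 6 dB; output overshoot = -8 − (-9) = 1 dB.
Ratio = 6 / 1 = 6.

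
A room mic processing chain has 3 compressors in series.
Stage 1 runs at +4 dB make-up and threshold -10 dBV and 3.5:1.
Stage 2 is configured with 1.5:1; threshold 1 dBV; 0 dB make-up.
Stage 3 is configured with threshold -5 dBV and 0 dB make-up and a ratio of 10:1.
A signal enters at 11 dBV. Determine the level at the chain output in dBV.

-4.5 dBV

Stage 1: overshoot 21 dB → 21/3.5 = 6 dB → -4 dBV; +4 dB make-up → 0 dBV.
Stage 2: below threshold (0 ≤ 1); passes unchanged; output 0 dBV.
Stage 3: 5 dB above -5 dBV, reduced 10:1 to 0.5 dB above → -4.5 dBV.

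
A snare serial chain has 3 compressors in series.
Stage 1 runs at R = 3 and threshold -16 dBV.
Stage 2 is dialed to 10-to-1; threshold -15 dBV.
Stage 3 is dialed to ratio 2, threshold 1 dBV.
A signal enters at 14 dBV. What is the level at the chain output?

-14.1 dBV

Stage 1: 30 dB above -16 dBV, reduced 3:1 to 10 dB above → -6 dBV.
Stage 2: overshoot 9 dB → 9/10 = 0.9 dB → -14.1 dBV.
Stage 3: -14.1 dBV ≤ 1 dBV, so stage 3 doesn't engage; output -14.1 dBV.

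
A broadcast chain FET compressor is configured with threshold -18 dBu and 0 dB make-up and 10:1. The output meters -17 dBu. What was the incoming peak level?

The compressed level sits -17 − (-18) = 1 dB over threshold.
Input overshoot = R × output overshoot = 10 dB → input = -18 + 10 = -8 dBu.

-8 dBu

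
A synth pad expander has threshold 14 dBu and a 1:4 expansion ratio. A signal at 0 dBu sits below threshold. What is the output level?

The input is 14 dB below the 14 dBu threshold.
A 1:4 expander multiplies undershoot by 4: 14 × 4 = 56 dB below threshold.
Output = 14 − 56 = -42 dBu.

-42 dBu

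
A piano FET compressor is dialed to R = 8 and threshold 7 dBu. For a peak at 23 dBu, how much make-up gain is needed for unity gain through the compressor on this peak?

Overshoot 16 dB → 16/8 = 2 dB after compression, so the compressed level is 7 + 2 = 9 dBu.
Make-up = target − compressed = 23 − 9 = 14 dB.

14 dB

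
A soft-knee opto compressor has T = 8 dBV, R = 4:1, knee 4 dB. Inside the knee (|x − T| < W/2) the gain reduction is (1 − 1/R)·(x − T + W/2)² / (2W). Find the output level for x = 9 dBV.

8.15625 dBV

x − T + W/2 = 9 − 8 + 2 = 3.
GR = (1 − 1/4) × 3² / 8 = 0.75 × 9 / 8 = 0.84375 dB.
Output = 9 − 0.84375 = 8.15625 dBV.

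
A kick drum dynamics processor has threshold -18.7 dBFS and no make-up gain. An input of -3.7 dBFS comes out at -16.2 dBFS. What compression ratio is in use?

6:1

Input overshoot = -3.7 − (-18.7) = 15 dB; output overshoot = -16.2 − (-18.7) = 2.5 dB.
Ratio = 15 / 2.5 = 6.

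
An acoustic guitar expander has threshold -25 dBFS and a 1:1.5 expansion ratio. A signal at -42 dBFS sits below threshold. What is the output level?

-50.5 dBFS

Undershoot = (-25) − (-42) = 17 dB.
At 1:1.5, that expands to 25.5 dB under threshold.
Output = -25 − 25.5 = -50.5 dBFS.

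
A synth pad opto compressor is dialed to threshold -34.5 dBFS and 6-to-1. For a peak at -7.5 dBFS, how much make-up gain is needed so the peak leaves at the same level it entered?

Overshoot 27 dB → 27/6 = 4.5 dB after compression, so the compressed level is -34.5 + 4.5 = -30 dBFS.
Make-up = target − compressed = -7.5 − (-30) = 22.5 dB.

22.5 dB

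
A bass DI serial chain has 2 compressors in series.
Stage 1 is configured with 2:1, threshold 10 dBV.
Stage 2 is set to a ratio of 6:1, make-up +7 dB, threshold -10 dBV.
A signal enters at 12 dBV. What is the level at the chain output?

0.5 dBV

Stage 1: 2 dB above 10 dBV, reduced 2:1 to 1 dB above → 11 dBV.
Stage 2: 21 dB above -10 dBV, reduced 6:1 to 3.5 dB above → -6.5 dBV; +7 dB make-up → 0.5 dBV.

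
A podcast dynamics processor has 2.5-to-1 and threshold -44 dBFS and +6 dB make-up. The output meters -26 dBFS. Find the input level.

-14 dBFS

Before make-up, the level was -26 − 6 = -32 dBFS.
Post-compression overshoot = -32 − (-44) = 12 dB.
Before 2.5:1 compression the overshoot was 12 × 2.5 = 30 dB, so input = -44 + 30 = -14 dBFS.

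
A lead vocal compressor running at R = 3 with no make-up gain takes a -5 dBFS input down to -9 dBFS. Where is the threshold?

Input is 6 dB above T (since output overshoot × R = input overshoot: (-9 − T)·3 = -5 − T gives T = -11 dBFS).
Check: -11 + (-5 − (-11))/3 = -11 + 2 = -9 dBFS. ✓

-11 dBFS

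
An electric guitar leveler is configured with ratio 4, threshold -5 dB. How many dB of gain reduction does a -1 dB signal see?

-1 dB exceeds the threshold by 4 dB.
A 4:1 ratio leaves 1 dB of that excess.
Gain reduction = 4 − 1 = 3 dB.

3 dB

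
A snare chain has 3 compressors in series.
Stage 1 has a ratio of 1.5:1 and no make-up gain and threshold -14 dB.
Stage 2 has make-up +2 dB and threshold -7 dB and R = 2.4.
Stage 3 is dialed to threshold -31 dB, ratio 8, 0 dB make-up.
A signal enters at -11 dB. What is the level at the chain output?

-28.375 dB

Stage 1: -11 dB is 3 dB over -14 dB; at 1.5:1 that becomes 2 dB over, giving -12 dB.
Stage 2: below threshold (-12 ≤ -7); passes unchanged; make-up brings it to -10 dB.
Stage 3: 21 dB above -31 dB, reduced 8:1 to 2.625 dB above → -28.375 dB.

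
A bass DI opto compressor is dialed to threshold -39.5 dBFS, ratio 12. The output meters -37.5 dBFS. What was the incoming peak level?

-15.5 dBFS

Post-compression overshoot = -37.5 − (-39.5) = 2 dB.
Undo the ratio: input overshoot = 2 × 12 = 24 dB, giving input = -15.5 dBFS.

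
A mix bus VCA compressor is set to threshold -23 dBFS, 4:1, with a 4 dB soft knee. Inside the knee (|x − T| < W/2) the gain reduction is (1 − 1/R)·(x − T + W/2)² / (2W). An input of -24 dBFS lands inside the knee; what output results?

x − T + W/2 = -24 − (-23) + 2 = 1.
GR = (1 − 1/4) × 1² / 8 = 0.75 × 1 / 8 = 0.09375 dB.
Output = -24 − 0.09375 = -24.09375 dBFS.

-24.09375 dBFS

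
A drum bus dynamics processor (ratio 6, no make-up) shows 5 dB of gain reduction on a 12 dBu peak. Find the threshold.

6 dBu

Let T be the threshold. Output overshoot = (input overshoot)/R, so 7 − T = (12 − T)/6.
6·(7 − T) = 12 − T → 5·T = 42 − 12 = 30.
T = 30/5 = 6 dBu.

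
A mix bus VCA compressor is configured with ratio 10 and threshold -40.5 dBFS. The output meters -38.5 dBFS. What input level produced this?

Post-compression overshoot = -38.5 − (-40.5) = 2 dB.
Undo the ratio: input overshoot = 2 × 10 = 20 dB, giving input = -20.5 dBFS.

-20.5 dBFS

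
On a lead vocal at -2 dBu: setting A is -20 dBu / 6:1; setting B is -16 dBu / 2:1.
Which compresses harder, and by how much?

A, by 8 dB

A: 18 dB over, compressed to 3 dB over, so 15 dB of GR.
B: 14 dB over, compressed to 7 dB over, so 7 dB of GR.
A applies 8 dB more gain reduction.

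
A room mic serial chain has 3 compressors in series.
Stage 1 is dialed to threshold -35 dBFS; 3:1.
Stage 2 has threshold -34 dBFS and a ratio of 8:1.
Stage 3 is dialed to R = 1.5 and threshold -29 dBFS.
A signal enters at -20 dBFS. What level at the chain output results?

-33.5 dBFS

Stage 1: 15 dB above -35 dBFS, reduced 3:1 to 5 dB above → -30 dBFS.
Stage 2: overshoot 4 dB → 4/8 = 0.5 dB → -33.5 dBFS.
Stage 3: below threshold (-33.5 ≤ -29); passes unchanged; output -33.5 dBFS.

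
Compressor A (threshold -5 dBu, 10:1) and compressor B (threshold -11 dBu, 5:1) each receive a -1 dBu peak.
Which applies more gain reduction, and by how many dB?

A: 4 dB over, compressed to 0.4 dB over, so 3.6 dB of GR.
B: 10 dB over, compressed to 2 dB over, so 8 dB of GR.
B applies 4.4 dB more gain reduction.

B, by 4.4 dB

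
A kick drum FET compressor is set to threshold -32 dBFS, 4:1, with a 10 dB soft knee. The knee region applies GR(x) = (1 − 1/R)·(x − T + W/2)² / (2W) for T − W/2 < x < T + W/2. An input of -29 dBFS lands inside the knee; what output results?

x − T + W/2 = -29 − (-32) + 5 = 8.
GR = (1 − 1/4) × 8² / 20 = 0.75 × 64 / 20 = 2.4 dB.
Output = -29 − 2.4 = -31.4 dBFS.

-31.4 dBFS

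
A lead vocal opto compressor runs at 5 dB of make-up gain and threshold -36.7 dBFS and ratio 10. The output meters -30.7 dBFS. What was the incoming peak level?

-26.7 dBFS

Stripping the +5 dB make-up gives -35.7 dBFS at the gain stage.
The compressed level sits -35.7 − (-36.7) = 1 dB over threshold.
Before 10:1 compression the overshoot was 1 × 10 = 10 dB, so input = -36.7 + 10 = -26.7 dBFS.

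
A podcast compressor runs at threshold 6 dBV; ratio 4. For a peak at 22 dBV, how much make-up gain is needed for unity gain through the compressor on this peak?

Overshoot 16 dB → 16/4 = 4 dB after compression, so the compressed level is 6 + 4 = 10 dBV.
Make-up = target − compressed = 22 − 10 = 12 dB.

12 dB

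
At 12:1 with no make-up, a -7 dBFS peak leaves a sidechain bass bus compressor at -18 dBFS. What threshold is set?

Gain reduction = -7 − (-18) = 11 dB; output overshoot = GR / (R − 1) = 11 / 11 = 1 dB.
Threshold = output − output overshoot = -18 − 1 = -19 dBFS.

-19 dBFS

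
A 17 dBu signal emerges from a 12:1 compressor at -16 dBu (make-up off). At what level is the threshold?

-19 dBu

Gain reduction = 17 − (-16) = 33 dB; output overshoot = GR / (R − 1) = 33 / 11 = 3 dB.
Threshold = output − output overshoot = -16 − 3 = -19 dBu.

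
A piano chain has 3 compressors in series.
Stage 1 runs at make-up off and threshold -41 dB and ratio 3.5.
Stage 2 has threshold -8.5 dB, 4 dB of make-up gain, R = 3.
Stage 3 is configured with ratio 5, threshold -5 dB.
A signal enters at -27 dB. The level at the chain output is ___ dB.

-33 dB

Stage 1: -27 dB is 14 dB over -41 dB; at 3.5:1 that becomes 4 dB over, giving -37 dB.
Stage 2: below threshold (-37 ≤ -8.5); passes unchanged; make-up brings it to -33 dB.
Stage 3: -33 dB ≤ -5 dB, so stage 3 doesn't engage; output -33 dB.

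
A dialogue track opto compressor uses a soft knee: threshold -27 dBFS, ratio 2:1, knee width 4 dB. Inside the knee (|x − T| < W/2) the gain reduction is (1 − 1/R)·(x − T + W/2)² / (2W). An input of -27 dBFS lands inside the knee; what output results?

-27.25 dBFS

x − T + W/2 = -27 − (-27) + 2 = 2.
GR = (1 − 1/2) × 2² / 8 = 0.5 × 4 / 8 = 0.25 dB.
Output = -27 − 0.25 = -27.25 dBFS.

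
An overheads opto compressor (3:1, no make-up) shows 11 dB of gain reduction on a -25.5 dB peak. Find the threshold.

-42 dB

Gain reduction = -25.5 − (-36.5) = 11 dB; output overshoot = GR / (R − 1) = 11 / 2 = 5.5 dB.
Threshold = output − output overshoot = -36.5 − 5.5 = -42 dB.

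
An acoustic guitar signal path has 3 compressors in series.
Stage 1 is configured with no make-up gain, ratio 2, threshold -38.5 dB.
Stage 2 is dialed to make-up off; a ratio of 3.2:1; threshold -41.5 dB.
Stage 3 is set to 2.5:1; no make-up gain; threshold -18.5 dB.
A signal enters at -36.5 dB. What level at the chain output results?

Stage 1: overshoot 2 dB → 2/2 = 1 dB → -37.5 dB.
Stage 2: 4 dB above -41.5 dB, reduced 3.2:1 to 1.25 dB above → -40.25 dB.
Stage 3: below threshold (-40.25 ≤ -18.5); passes unchanged; output -40.25 dB.

-40.25 dB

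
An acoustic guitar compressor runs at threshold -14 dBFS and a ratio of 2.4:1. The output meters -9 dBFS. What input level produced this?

-2 dBFS

The compressed level sits -9 − (-14) = 5 dB over threshold.
Before 2.4:1 compression the overshoot was 5 × 2.4 = 12 dB, so input = -14 + 12 = -2 dBFS.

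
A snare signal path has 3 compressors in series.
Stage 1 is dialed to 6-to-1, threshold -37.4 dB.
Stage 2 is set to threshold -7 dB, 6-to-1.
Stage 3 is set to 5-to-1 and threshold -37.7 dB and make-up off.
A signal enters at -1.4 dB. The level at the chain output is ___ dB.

-36.44 dB

Stage 1: 36 dB above -37.4 dB, reduced 6:1 to 6 dB above → -31.4 dB.
Stage 2: -31.4 dB is at or below the -7 dB threshold — no compression; output -31.4 dB.
Stage 3: 6.3 dB above -37.7 dB, reduced 5:1 to 1.26 dB above → -36.44 dB.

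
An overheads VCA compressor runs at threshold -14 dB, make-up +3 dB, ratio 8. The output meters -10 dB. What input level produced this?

-6 dB

Before make-up, the level was -10 − 3 = -13 dB.
The compressed level sits -13 − (-14) = 1 dB over threshold.
Input overshoot = R × output overshoot = 8 dB → input = -14 + 8 = -6 dB.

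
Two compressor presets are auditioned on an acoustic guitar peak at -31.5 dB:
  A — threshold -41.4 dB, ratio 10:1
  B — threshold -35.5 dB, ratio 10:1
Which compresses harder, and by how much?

A, by 5.31 dB

A: 9.9 dB over, compressed to 0.99 dB over, so 8.91 dB of GR.
B: 4 dB over, compressed to 0.4 dB over, so 3.6 dB of GR.
Difference: 5.31 dB in favour of A.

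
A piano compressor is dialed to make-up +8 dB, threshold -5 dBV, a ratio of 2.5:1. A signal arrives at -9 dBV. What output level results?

-1 dBV

-9 dBV is 4 dB below the -5 dBV threshold, so no gain reduction is applied.
Make-up gain adds 8 dB: -9 + 8 = -1 dBV.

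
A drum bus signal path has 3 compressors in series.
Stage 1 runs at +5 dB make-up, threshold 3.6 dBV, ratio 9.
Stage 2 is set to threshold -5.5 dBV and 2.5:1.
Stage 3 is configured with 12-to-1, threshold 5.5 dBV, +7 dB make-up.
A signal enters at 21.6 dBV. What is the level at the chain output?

7.94 dBV

Stage 1: 21.6 dBV is 18 dB over 3.6 dBV; at 9:1 that becomes 2 dB over, giving 5.6 dBV; +5 dB make-up → 10.6 dBV.
Stage 2: 16.1 dB above -5.5 dBV, reduced 2.5:1 to 6.44 dB above → 0.94 dBV.
Stage 3: below threshold (0.94 ≤ 5.5); passes unchanged; make-up brings it to 7.94 dBV.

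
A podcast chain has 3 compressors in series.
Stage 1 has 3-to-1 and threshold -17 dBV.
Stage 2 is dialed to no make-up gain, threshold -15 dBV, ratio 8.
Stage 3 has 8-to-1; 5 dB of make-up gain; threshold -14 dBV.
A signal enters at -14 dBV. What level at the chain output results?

-11 dBV

Stage 1: 3 dB above -17 dBV, reduced 3:1 to 1 dB above → -16 dBV.
Stage 2: -16 dBV ≤ -15 dBV, so stage 2 doesn't engage; output -16 dBV.
Stage 3: -16 dBV ≤ -14 dBV, so stage 3 doesn't engage; make-up brings it to -11 dBV.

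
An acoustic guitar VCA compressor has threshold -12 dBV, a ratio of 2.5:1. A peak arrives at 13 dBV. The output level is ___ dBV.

The input is 25 dB above the -12 dBV threshold.
2.5:1 compression reduces that to 25/2.5 = 10 dB over.
So the level is -12 + 10 = -2 dBV.

-2 dBV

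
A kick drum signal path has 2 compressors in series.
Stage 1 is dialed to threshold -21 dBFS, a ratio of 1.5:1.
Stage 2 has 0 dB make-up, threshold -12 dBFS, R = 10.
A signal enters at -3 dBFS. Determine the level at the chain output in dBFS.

-11.7 dBFS

Stage 1: -3 dBFS is 18 dB over -21 dBFS; at 1.5:1 that becomes 12 dB over, giving -9 dBFS.
Stage 2: overshoot 3 dB → 3/10 = 0.3 dB → -11.7 dBFS.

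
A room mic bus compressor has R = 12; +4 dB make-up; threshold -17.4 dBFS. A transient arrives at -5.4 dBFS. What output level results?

The input is 12 dB above the -17.4 dBFS threshold.
At 12:1 the overshoot is divided by 12, leaving 1 dB above threshold.
So the level is -17.4 + 1 = -16.4 dBFS; make-up adds 4 dB, giving -12.4 dBFS.

-12.4 dBFS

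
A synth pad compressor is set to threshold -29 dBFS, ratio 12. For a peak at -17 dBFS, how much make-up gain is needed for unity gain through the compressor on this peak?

11 dB

The peak compresses to -29 + 12/12 = -28 dBFS.
To reach -17 dBFS requires -17 − (-28) = 11 dB of make-up.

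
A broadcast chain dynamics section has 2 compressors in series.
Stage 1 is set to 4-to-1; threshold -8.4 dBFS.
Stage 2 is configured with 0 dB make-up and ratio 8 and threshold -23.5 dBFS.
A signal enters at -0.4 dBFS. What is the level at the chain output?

Stage 1: -0.4 dBFS is 8 dB over -8.4 dBFS; at 4:1 that becomes 2 dB over, giving -6.4 dBFS.
Stage 2: overshoot 17.1 dB → 17.1/8 = 2.1375 dB → -21.3625 dBFS.

-21.3625 dBFS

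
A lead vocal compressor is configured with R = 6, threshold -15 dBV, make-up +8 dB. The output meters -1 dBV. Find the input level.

21 dBV

Remove make-up: -1 − 8 = -9 dBV.
The compressed level sits -9 − (-15) = 6 dB over threshold.
Undo the ratio: input overshoot = 6 × 6 = 36 dB, giving input = 21 dBV.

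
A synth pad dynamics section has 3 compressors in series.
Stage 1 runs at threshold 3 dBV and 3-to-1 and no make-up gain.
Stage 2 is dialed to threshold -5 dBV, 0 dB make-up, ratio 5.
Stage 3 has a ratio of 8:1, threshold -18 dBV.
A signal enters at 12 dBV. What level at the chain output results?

-16.1 dBV

Stage 1: overshoot 9 dB → 9/3 = 3 dB → 6 dBV.
Stage 2: overshoot 11 dB → 11/5 = 2.2 dB → -2.8 dBV.
Stage 3: 15.2 dB above -18 dBV, reduced 8:1 to 1.9 dB above → -16.1 dBV.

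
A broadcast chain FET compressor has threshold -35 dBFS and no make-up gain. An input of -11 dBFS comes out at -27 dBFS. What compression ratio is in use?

3:1

Input overshoot = -11 − (-35) = 24 dB; output overshoot = -27 − (-35) = 8 dB.
Ratio = 24 / 8 = 3.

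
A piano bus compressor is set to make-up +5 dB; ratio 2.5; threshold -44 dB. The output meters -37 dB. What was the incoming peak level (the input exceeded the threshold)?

Stripping the +5 dB make-up gives -42 dB at the gain stage.
That's 2 dB above the -44 dB threshold.
Input overshoot = R × output overshoot = 5 dB → input = -44 + 5 = -39 dB.

-39 dB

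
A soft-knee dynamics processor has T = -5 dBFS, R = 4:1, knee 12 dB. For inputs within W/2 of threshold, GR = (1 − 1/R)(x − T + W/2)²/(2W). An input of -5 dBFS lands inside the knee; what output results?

-6.125 dBFS

x − T + W/2 = -5 − (-5) + 6 = 6.
GR = (1 − 1/4) × 6² / 24 = 0.75 × 36 / 24 = 1.125 dB.
Output = -5 − 1.125 = -6.125 dBFS.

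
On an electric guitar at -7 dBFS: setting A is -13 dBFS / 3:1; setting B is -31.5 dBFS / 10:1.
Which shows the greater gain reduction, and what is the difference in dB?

A: GR = 6 − 6/3 = 4 dB.
B: GR = 24.5 − 24.5/10 = 22.05 dB.
B applies 18.05 dB more gain reduction.

B, by 18.05 dB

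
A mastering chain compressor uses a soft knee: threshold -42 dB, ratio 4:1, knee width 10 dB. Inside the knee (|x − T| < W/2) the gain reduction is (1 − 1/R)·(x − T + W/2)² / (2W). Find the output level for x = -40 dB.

-41.8375 dB

x − T + W/2 = -40 − (-42) + 5 = 7.
GR = (1 − 1/4) × 7² / 20 = 0.75 × 49 / 20 = 1.8375 dB.
Output = -40 − 1.8375 = -41.8375 dB.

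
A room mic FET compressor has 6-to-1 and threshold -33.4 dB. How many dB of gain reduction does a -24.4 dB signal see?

-24.4 dB exceeds the threshold by 9 dB.
After 6:1 compression the overshoot becomes 9/6 = 1.5 dB.
So the signal is attenuated by 9 − 1.5 = 7.5 dB.

7.5 dB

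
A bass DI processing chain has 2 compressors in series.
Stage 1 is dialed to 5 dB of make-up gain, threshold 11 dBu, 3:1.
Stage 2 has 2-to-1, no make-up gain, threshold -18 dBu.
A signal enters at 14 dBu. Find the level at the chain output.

-0.5 dBu

Stage 1: 3 dB above 11 dBu, reduced 3:1 to 1 dB above → 12 dBu; +5 dB make-up → 17 dBu.
Stage 2: overshoot 35 dB → 35/2 = 17.5 dB → -0.5 dBu.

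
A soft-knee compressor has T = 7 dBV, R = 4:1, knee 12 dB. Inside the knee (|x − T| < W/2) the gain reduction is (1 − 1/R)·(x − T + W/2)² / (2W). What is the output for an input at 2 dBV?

x − T + W/2 = 2 − 7 + 6 = 1.
GR = (1 − 1/4) × 1² / 24 = 0.75 × 1 / 24 = 0.03125 dB.
Output = 2 − 0.03125 = 1.96875 dBV.

1.96875 dBV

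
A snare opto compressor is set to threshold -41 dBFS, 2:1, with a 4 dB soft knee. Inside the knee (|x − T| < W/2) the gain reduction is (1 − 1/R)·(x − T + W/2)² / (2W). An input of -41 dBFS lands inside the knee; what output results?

x − T + W/2 = -41 − (-41) + 2 = 2.
GR = (1 − 1/2) × 2² / 8 = 0.5 × 4 / 8 = 0.25 dB.
Output = -41 − 0.25 = -41.25 dBFS.

-41.25 dBFS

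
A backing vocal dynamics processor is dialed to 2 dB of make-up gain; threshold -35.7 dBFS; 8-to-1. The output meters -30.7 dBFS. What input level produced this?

-11.7 dBFS

Stripping the +2 dB make-up gives -32.7 dBFS at the gain stage.
The compressed level sits -32.7 − (-35.7) = 3 dB over threshold.
Undo the ratio: input overshoot = 3 × 8 = 24 dB, giving input = -11.7 dBFS.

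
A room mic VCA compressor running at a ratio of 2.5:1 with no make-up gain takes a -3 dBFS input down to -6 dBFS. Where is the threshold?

Gain reduction = -3 − (-6) = 3 dB; output overshoot = GR / (R − 1) = 3 / 1.5 = 2 dB.
Threshold = output − output overshoot = -6 − 2 = -8 dBFS.

-8 dBFS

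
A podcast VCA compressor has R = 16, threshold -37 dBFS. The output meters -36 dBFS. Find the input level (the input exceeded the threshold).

-21 dBFS

The compressed level sits -36 − (-37) = 1 dB over threshold.
Undo the ratio: input overshoot = 1 × 16 = 16 dB, giving input = -21 dBFS.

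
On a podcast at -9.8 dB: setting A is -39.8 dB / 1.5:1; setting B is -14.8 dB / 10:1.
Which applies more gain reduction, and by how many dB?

A: overshoot 30 dB → output overshoot 20 dB → GR 10 dB.
B: overshoot 5 dB → output overshoot 0.5 dB → GR 4.5 dB.
A applies 5.5 dB more gain reduction.

A, by 5.5 dB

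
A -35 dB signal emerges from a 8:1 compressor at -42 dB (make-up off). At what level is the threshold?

Input is 8 dB above T (since output overshoot × R = input overshoot: (-42 − T)·8 = -35 − T gives T = -43 dB).
Check: -43 + (-35 − (-43))/8 = -43 + 1 = -42 dB. ✓

-43 dB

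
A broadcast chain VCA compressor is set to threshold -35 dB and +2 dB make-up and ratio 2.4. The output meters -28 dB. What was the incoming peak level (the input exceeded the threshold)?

Before make-up, the level was -28 − 2 = -30 dB.
Post-compression overshoot = -30 − (-35) = 5 dB.
Undo the ratio: input overshoot = 5 × 2.4 = 12 dB, giving input = -23 dB.

-23 dB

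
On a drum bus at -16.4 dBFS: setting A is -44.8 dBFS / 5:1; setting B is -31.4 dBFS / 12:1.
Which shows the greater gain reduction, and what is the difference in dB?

A, by 8.97 dB

A: 28.4 dB over, compressed to 5.68 dB over, so 22.72 dB of GR.
B: 15 dB over, compressed to 1.25 dB over, so 13.75 dB of GR.
Difference: 8.97 dB in favour of A.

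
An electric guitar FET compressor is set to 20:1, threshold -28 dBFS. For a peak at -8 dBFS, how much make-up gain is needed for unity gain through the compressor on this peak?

Overshoot 20 dB → 20/20 = 1 dB after compression, so the compressed level is -28 + 1 = -27 dBFS.
Make-up = target − compressed = -8 − (-27) = 19 dB.

19 dB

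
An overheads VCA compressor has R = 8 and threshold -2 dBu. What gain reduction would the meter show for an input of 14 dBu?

14 dB

14 dBu exceeds the threshold by 16 dB.
At 8:1, output sits 16/8 = 2 dB above threshold.
Gain reduction = 16 − 2 = 14 dB.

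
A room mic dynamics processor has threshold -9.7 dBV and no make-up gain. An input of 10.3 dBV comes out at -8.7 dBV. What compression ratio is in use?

20:1

Input overshoot = 10.3 − (-9.7) = 20 dB; output overshoot = -8.7 − (-9.7) = 1 dB.
Ratio = 20 / 1 = 20.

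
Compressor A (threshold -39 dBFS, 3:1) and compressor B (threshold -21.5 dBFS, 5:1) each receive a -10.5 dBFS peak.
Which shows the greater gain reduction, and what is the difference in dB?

A, by 10.2 dB

A: GR = 28.5 − 28.5/3 = 19 dB.
B: GR = 11 − 11/5 = 8.8 dB.
A applies 10.2 dB more gain reduction.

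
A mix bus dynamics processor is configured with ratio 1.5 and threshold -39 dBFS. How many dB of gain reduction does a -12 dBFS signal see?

9 dB

The signal is 27 dB above threshold.
After 1.5:1 compression the overshoot becomes 27/1.5 = 18 dB.
So the signal is attenuated by 27 − 18 = 9 dB.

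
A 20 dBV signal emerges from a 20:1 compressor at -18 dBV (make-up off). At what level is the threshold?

-20 dBV

Input is 40 dB above T (since output overshoot × R = input overshoot: (-18 − T)·20 = 20 − T gives T = -20 dBV).
Check: -20 + (20 − (-20))/20 = -20 + 2 = -18 dBV. ✓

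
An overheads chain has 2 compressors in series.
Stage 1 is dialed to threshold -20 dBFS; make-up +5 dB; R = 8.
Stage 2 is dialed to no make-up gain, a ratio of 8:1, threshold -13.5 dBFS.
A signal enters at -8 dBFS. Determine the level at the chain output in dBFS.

Stage 1: 12 dB above -20 dBFS, reduced 8:1 to 1.5 dB above → -18.5 dBFS; +5 dB make-up → -13.5 dBFS.
Stage 2: -13.5 dBFS ≤ -13.5 dBFS, so stage 2 doesn't engage; output -13.5 dBFS.

-13.5 dBFS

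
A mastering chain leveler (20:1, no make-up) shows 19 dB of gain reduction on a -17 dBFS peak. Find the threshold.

Input is 20 dB above T (since output overshoot × R = input overshoot: (-36 − T)·20 = -17 − T gives T = -37 dBFS).
Check: -37 + (-17 − (-37))/20 = -37 + 1 = -36 dBFS. ✓

-37 dBFS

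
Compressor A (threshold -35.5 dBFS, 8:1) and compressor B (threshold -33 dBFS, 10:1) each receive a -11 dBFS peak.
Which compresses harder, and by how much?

A: 24.5 dB over, compressed to 3.0625 dB over, so 21.4375 dB of GR.
B: 22 dB over, compressed to 2.2 dB over, so 19.8 dB of GR.
A applies 1.6375 dB more gain reduction.

A, by 1.6375 dB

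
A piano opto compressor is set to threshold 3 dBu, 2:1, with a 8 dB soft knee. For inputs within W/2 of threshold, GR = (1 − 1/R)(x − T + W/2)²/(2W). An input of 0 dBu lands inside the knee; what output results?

x − T + W/2 = 0 − 3 + 4 = 1.
GR = (1 − 1/2) × 1² / 16 = 0.5 × 1 / 16 = 0.03125 dB.
Output = 0 − 0.03125 = -0.03125 dBu.

-0.03125 dBu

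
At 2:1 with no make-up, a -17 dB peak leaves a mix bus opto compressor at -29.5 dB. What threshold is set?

Gain reduction = -17 − (-29.5) = 12.5 dB; output overshoot = GR / (R − 1) = 12.5 / 1 = 12.5 dB.
Threshold = output − output overshoot = -29.5 − 12.5 = -42 dB.

-42 dB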